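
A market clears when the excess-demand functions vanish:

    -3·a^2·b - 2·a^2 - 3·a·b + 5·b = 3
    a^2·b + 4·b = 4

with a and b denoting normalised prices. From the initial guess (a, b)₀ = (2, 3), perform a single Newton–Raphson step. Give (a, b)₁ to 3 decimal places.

(1.478, 1.284)

At (2, 3): F = (-50.000, 20.000).
Jacobian J = [[-6·a·b - 4·a - 3·b, -3·a^2 - 3·a + 5], [2·a·b, a^2 + 4]].
At the point, J = [[-53.000, -13.000], [12.000, 8.000]] (det J = -268.000).
Solving J·Δ = −F gives Δ = (-0.522, -1.716).
Then the next iterate is (a, b)₁ = (1.478, 1.284).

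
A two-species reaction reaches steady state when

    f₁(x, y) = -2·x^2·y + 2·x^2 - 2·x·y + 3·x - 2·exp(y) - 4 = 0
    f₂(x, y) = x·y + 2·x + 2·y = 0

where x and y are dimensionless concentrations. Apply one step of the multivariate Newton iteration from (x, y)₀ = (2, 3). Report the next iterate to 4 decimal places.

(-1.0838, 2.8547)

At (2, 3): F = (-66.171074, 16.0000).
Jacobian J = [[-4·x·y + 4·x - 2·y + 3, -2·x^2 - 2·x - 2·exp(y)], [y + 2, x + 2]].
At the point, J = [[-19.0000, -52.171074], [5.0000, 4.0000]] (det J = 184.855369).
Solving J·Δ = −F gives Δ = (-3.0838, -0.1453).
Then the next iterate is (x, y)₁ = (-1.0838, 2.8547).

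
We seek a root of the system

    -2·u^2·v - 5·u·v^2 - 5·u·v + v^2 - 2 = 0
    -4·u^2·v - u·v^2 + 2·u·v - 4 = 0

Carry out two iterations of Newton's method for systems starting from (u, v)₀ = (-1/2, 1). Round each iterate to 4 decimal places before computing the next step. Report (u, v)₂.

(-0.2758, 2.4710)

At (-1/2, 1): F = (3.5000, -5.5000).
Jacobian J = [[-4·u·v - 5·v^2 - 5·v, -2·u^2 - 10·u·v - 5·u + 2·v], [-8·u·v - v^2 + 2·v, -4·u^2 - 2·u·v + 2·u]].
At the point, J = [[-8.0000, 9.0000], [5.0000, -1.0000]] (det J = -37.0000).
Solving J·Δ = −F gives Δ = (1.2432, 0.7162).
Then the next iterate is (u, v)₁ = (0.7432, 1.7162).
Round to (0.7432, 1.7162) and repeat: F = (-18.272823, -7.429765), J = [[-28.409632, -14.143091], [-9.716781, -3.273945]].
Δ = (-1.0190, 0.7548), so (u, v)₂ = (-0.2758, 2.4710).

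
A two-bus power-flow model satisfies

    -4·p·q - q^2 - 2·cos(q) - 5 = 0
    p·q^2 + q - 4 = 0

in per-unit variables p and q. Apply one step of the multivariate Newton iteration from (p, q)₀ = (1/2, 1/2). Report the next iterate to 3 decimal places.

At (1/2, 1/2): F = (-8.00517, -3.375).
Jacobian J = [[-4·q, -4·p - 2·q + 2·sin(q)], [q^2, 2·p·q + 1]].
At the point, J = [[-2.000, -2.04115], [0.250, 1.500]] (det J = -2.48971).
Solving J·Δ = −F gives Δ = (-7.590, 3.515).
Then the next iterate is (p, q)₁ = (-7.090, 4.015).

(-7.090, 4.015)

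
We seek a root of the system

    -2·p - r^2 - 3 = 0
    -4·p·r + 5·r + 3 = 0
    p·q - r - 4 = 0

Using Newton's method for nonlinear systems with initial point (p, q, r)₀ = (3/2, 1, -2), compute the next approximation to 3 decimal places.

At (3/2, 1, -2): F = (-10.000, 5.000, -0.500).
Jacobian J = [[-2, 0, -2·r], [-4·r, 0, -4·p + 5], [q, p, -1]].
At the point, J = [[-2.000, 0.000, 4.000], [8.000, 0.000, -1.000], [1.000, 1.500, -1.000]] (det J = 45.000).
Solving J·Δ = −F gives Δ = (-0.333, 2.111, 2.333).
Then the next iterate is (p, q, r)₁ = (1.167, 3.111, 0.333).

(1.167, 3.111, 0.333)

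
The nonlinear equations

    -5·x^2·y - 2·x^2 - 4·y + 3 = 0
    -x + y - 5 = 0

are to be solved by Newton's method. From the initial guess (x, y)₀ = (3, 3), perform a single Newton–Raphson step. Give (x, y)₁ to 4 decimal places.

(0.3046, 5.3046)

At (3, 3): F = (-162.0000, -5.0000).
Jacobian J = [[-10·x·y - 4·x, -5·x^2 - 4], [-1, 1]].
At the point, J = [[-102.0000, -49.0000], [-1.0000, 1.0000]] (det J = -151.0000).
Solving J·Δ = −F gives Δ = (-2.6954, 2.3046).
Then the next iterate is (x, y)₁ = (0.3046, 5.3046).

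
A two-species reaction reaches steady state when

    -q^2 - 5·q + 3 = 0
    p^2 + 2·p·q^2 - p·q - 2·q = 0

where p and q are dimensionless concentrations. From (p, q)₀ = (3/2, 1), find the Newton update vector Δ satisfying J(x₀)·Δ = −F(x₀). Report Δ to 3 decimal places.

(-0.170, -0.429)

At (3/2, 1): F = (-3.000, 1.750).
Jacobian J = [[0, -2·q - 5], [2·p + 2·q^2 - q, 4·p·q - p - 2]].
At the point, J = [[0.000, -7.000], [4.000, 2.500]] (det J = 28.000).
Solving J·Δ = −F gives Δ = (-0.170, -0.429).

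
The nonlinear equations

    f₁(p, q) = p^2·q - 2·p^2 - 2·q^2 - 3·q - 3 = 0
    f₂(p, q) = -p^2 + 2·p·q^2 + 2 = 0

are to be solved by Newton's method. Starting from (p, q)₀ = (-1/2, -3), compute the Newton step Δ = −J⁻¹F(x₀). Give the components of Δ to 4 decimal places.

(-0.0853, 1.4786)

At (-1/2, -3): F = (-13.2500, -7.2500).
Jacobian J = [[2·p·q - 4·p, p^2 - 4·q - 3], [-2·p + 2·q^2, 4·p·q]].
At the point, J = [[5.0000, 9.2500], [19.0000, 6.0000]] (det J = -145.7500).
Solving J·Δ = −F gives Δ = (-0.0853, 1.4786).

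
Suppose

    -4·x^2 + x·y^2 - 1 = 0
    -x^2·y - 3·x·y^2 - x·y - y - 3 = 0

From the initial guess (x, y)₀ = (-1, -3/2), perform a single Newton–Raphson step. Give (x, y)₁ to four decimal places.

At (-1, -3/2): F = (-7.2500, 5.2500).
Jacobian J = [[-8·x + y^2, 2·x·y], [-2·x·y - 3·y^2 - y, -x^2 - 6·x·y - x - 1]].
At the point, J = [[10.2500, 3.0000], [-8.2500, -10.0000]] (det J = -77.7500).
Solving J·Δ = −F gives Δ = (0.7299, -0.0772).
Then the next iterate is (x, y)₁ = (-0.2701, -1.5772).

(-0.2701, -1.5772)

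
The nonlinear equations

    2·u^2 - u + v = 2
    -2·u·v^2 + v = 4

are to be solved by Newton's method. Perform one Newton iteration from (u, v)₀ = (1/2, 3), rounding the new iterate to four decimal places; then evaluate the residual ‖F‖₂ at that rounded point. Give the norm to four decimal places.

At (1/2, 3): F = (1.0000, -10.0000).
Jacobian J = [[4·u - 1, 1], [-2·v^2, -4·u·v + 1]].
At the point, J = [[1.0000, 1.0000], [-18.0000, -5.0000]] (det J = 13.0000).
Solving J·Δ = −F gives Δ = (-0.3846, -0.6154).
Then the next iterate is (u, v)₁ = (0.1154, 2.3846).
Re-evaluating at (0.1154, 2.3846): F = (0.295834, -2.927802), so ‖F‖₂ = 2.9427.

2.9427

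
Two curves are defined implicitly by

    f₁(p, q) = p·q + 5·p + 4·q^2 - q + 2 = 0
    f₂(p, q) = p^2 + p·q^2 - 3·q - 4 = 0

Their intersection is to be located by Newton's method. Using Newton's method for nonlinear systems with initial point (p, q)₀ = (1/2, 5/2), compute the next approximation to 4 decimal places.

(1.4944, 0.6688)

At (1/2, 5/2): F = (28.2500, -8.1250).
Jacobian J = [[q + 5, p + 8·q - 1], [2·p + q^2, 2·p·q - 3]].
At the point, J = [[7.5000, 19.5000], [7.2500, -0.5000]] (det J = -145.1250).
Solving J·Δ = −F gives Δ = (0.9944, -1.8312).
Then the next iterate is (p, q)₁ = (1.4944, 0.6688).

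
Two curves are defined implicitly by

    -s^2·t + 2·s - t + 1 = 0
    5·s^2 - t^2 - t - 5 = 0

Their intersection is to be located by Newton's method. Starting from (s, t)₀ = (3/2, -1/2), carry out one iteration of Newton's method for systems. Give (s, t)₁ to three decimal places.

(1.067, 0.764)

At (3/2, -1/2): F = (5.625, 6.500).
Jacobian J = [[-2·s·t + 2, -s^2 - 1], [10·s, -2·t - 1]].
At the point, J = [[3.500, -3.250], [15.000, 0.000]] (det J = 48.750).
Solving J·Δ = −F gives Δ = (-0.433, 1.264).
Then the next iterate is (s, t)₁ = (1.067, 0.764).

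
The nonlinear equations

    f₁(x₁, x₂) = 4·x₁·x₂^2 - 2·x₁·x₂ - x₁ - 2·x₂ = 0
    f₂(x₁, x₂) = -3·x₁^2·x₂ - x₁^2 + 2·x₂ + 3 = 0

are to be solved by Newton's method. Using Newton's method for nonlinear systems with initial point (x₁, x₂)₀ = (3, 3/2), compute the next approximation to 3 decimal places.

At (3, 3/2): F = (12.000, -43.500).
Jacobian J = [[4·x₂^2 - 2·x₂ - 1, 8·x₁·x₂ - 2·x₁ - 2], [-6·x₁·x₂ - 2·x₁, -3·x₁^2 + 2]].
At the point, J = [[5.000, 28.000], [-33.000, -25.000]] (det J = 799.000).
Solving J·Δ = −F gives Δ = (-1.149, -0.223).
Then the next iterate is (x₁, x₂)₁ = (1.851, 1.277).

(1.851, 1.277)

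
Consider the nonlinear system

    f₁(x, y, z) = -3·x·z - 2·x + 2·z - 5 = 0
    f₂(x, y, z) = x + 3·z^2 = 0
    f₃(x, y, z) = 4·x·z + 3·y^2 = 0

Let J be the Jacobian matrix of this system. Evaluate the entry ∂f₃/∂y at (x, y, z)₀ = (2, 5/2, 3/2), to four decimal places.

15.0000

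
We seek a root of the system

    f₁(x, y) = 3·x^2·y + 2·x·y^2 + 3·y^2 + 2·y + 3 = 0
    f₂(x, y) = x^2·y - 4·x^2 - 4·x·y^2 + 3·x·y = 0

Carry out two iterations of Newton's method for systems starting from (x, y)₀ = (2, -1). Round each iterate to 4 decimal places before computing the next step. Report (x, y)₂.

At (2, -1): F = (-4.0000, -34.0000).
Jacobian J = [[6·x·y + 2·y^2, 3·x^2 + 4·x·y + 6·y + 2], [2·x·y - 8·x - 4·y^2 + 3·y, x^2 - 8·x·y + 3·x]].
At the point, J = [[-10.0000, 0.0000], [-27.0000, 26.0000]] (det J = -260.0000).
Solving J·Δ = −F gives Δ = (-0.4000, 0.8923).
Then the next iterate is (x, y)₁ = (1.6000, -0.1077).
Round to (1.6000, -0.1077) and repeat: F = (2.029380, -11.106907), J = [[-1.010721, 8.344520], [-13.514137, 8.738560]].
Δ = (-1.0623, -0.3719), so (x, y)₂ = (0.5377, -0.4796).

(0.5377, -0.4796)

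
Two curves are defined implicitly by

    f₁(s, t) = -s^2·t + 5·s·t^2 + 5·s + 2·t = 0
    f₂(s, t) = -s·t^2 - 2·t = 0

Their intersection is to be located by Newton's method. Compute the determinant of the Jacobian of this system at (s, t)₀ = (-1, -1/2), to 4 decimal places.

-14.2500

J = [[-2·s·t + 5·t^2 + 5, -s^2 + 10·s·t + 2], [-t^2, -2·s·t - 2]].
At the point, J = [[5.2500, 6.0000], [-0.2500, -3.0000]].
det J = -14.2500.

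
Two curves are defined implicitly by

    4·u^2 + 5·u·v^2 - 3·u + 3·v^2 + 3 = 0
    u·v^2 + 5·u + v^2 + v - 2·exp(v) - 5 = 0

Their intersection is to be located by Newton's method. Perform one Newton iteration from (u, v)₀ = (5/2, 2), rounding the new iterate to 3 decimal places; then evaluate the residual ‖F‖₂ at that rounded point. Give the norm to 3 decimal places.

At (5/2, 2): F = (82.500, 8.72189).
Jacobian J = [[8·u + 5·v^2 - 3, 10·u·v + 6·v], [v^2 + 5, 2·u·v + 2·v - 2·exp(v) + 1]].
At the point, J = [[37.000, 62.000], [9.000, 0.22189]] (det J = -549.79015).
Solving J·Δ = −F gives Δ = (-0.950, -0.764).
Then the next iterate is (u, v)₁ = (1.550, 1.236).
Re-evaluating at (1.550, 1.236): F = (24.38273, 0.99799), so ‖F‖₂ = 24.403.

24.403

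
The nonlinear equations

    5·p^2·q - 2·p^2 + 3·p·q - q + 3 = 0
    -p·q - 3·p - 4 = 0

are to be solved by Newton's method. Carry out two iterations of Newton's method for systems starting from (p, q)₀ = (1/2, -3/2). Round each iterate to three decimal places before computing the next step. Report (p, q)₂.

At (1/2, -3/2): F = (-0.125, -4.750).
Jacobian J = [[10·p·q - 4·p + 3·q, 5·p^2 + 3·p - 1], [-q - 3, -p]].
At the point, J = [[-14.000, 1.750], [-1.500, -0.500]] (det J = 9.625).
Solving J·Δ = −F gives Δ = (-0.870, -6.890).
Then the next iterate is (p, q)₁ = (-0.370, -8.390).
Round to (-0.370, -8.390) and repeat: F = (14.68615, -5.99430), J = [[7.353, -1.42550], [5.390, 0.370]].
Δ = (0.299, 11.845), so (p, q)₂ = (-0.071, 3.455).

(-0.071, 3.455)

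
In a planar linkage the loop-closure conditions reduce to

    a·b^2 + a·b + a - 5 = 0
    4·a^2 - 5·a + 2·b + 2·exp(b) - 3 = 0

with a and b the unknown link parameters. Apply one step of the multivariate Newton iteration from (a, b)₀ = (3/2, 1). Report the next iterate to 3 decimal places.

(-1.811, 3.319)

At (3/2, 1): F = (-0.500, 5.93656).
Jacobian J = [[b^2 + b + 1, 2·a·b + a], [8·a - 5, 2·exp(b) + 2]].
At the point, J = [[3.000, 4.500], [7.000, 7.43656]] (det J = -9.19031).
Solving J·Δ = −F gives Δ = (-3.311, 2.319).
Then the next iterate is (a, b)₁ = (-1.811, 3.319).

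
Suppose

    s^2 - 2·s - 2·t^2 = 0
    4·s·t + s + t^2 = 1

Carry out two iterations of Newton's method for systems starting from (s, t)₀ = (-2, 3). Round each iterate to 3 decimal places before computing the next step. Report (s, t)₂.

At (-2, 3): F = (-10.000, -18.000).
Jacobian J = [[2·s - 2, -4·t], [4·t + 1, 4·s + 2·t]].
At the point, J = [[-6.000, -12.000], [13.000, -2.000]] (det J = 168.000).
Solving J·Δ = −F gives Δ = (1.167, -1.417).
Then the next iterate is (s, t)₁ = (-0.833, 1.583).
Round to (-0.833, 1.583) and repeat: F = (-2.65189, -4.60167), J = [[-3.666, -6.332], [7.332, -0.166]].
Δ = (0.610, -0.772), so (s, t)₂ = (-0.223, 0.811).

(-0.223, 0.811)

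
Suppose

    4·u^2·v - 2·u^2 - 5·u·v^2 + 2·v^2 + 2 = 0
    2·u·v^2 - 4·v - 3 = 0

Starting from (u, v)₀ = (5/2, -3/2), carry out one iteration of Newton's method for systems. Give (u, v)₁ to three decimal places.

(1.728, -0.933)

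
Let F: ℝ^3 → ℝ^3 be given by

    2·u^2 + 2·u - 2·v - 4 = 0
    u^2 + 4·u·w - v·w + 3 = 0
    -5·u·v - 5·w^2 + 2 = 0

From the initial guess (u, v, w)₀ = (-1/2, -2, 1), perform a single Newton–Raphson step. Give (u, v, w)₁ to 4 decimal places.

At (-1/2, -2, 1): F = (-0.5000, 3.2500, -8.0000).
Jacobian J = [[4·u + 2, -2, 0], [2·u + 4·w, -w, 4·u - v], [-5·v, -5·u, -10·w]].
At the point, J = [[0.0000, -2.0000, 0.0000], [3.0000, -1.0000, 0.0000], [10.0000, 2.5000, -10.0000]] (det J = -60.0000).
Solving J·Δ = −F gives Δ = (-1.1667, -0.2500, -2.0292).
Then the next iterate is (u, v, w)₁ = (-1.6667, -2.2500, -1.0292).

(-1.6667, -2.2500, -1.0292)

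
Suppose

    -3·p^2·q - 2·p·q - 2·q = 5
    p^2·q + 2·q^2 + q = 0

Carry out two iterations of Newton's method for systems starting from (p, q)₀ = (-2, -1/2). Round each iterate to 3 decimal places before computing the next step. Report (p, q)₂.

(1.437, -1.373)

At (-2, -1/2): F = (0.000, -2.000).
Jacobian J = [[-6·p·q - 2·q, -3·p^2 - 2·p - 2], [2·p·q, p^2 + 4·q + 1]].
At the point, J = [[-5.000, -10.000], [2.000, 3.000]] (det J = 5.000).
Solving J·Δ = −F gives Δ = (4.000, -2.000).
Then the next iterate is (p, q)₁ = (2.000, -2.500).
Round to (2.000, -2.500) and repeat: F = (40.000, 0.000), J = [[35.000, -18.000], [-10.000, -5.000]].
Δ = (-0.563, 1.127), so (p, q)₂ = (1.437, -1.373).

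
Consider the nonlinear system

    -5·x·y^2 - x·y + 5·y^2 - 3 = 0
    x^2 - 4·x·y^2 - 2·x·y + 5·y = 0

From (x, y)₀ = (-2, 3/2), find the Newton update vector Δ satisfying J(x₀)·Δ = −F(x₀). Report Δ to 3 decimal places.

(1.675, -0.264)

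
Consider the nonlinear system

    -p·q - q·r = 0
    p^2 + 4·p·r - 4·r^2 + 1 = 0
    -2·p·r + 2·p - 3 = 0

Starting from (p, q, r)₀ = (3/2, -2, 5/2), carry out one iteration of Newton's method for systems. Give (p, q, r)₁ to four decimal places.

(0.4537, -1.2500, 1.0463)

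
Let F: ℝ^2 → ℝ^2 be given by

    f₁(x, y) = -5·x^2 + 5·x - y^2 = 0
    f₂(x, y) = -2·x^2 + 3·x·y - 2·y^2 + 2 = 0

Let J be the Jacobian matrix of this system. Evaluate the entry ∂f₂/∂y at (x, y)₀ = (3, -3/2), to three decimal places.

15.000

∂f₂/∂y = 3·x - 4·y.
At (3, -3/2) this is 15.000.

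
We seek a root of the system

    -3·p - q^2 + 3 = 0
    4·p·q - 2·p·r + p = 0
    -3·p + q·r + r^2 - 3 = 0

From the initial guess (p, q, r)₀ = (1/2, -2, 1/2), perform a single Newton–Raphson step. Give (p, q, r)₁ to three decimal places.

(1.065, -0.952, -5.919)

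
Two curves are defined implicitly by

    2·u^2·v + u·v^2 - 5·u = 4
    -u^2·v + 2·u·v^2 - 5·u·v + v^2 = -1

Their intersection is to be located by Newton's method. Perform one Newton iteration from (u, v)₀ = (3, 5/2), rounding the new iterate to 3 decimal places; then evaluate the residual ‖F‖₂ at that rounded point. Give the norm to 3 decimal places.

At (3, 5/2): F = (44.750, -15.250).
Jacobian J = [[4·u·v + v^2 - 5, 2·u^2 + 2·u·v], [-2·u·v + 2·v^2 - 5·v, -u^2 + 4·u·v - 5·u + 2·v]].
At the point, J = [[31.250, 33.000], [-15.000, 11.000]] (det J = 838.750).
Solving J·Δ = −F gives Δ = (-1.187, -0.232).
Then the next iterate is (u, v)₁ = (1.813, 2.268).
Re-evaluating at (1.813, 2.268): F = (11.17044, -3.21894), so ‖F‖₂ = 11.625.

11.625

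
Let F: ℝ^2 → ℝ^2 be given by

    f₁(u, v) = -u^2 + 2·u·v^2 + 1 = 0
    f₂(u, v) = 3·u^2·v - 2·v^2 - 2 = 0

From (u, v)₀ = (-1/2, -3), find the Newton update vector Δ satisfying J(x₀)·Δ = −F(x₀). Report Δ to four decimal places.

At (-1/2, -3): F = (-8.2500, -22.2500).
Jacobian J = [[-2·u + 2·v^2, 4·u·v], [6·u·v, 3·u^2 - 4·v]].
At the point, J = [[19.0000, 6.0000], [9.0000, 12.7500]] (det J = 188.2500).
Solving J·Δ = −F gives Δ = (-0.1504, 1.8513).

(-0.1504, 1.8513)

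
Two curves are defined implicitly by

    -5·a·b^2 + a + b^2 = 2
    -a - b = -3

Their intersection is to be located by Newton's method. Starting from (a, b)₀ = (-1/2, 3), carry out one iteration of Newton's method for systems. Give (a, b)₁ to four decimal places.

(0.1077, 2.8923)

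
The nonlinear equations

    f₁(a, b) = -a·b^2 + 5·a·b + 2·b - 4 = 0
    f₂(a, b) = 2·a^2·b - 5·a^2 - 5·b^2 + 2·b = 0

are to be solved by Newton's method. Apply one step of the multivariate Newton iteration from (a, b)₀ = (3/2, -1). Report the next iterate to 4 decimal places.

(1.2745, 0.0917)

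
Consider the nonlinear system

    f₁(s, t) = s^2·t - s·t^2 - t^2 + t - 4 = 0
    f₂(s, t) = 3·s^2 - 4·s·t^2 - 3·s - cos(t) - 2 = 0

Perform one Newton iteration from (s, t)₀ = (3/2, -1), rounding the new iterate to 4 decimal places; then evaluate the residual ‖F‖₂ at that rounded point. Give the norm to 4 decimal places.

At (3/2, -1): F = (-9.7500, -6.290302).
Jacobian J = [[2·s·t - t^2, s^2 - 2·s·t - 2·t + 1], [6·s - 4·t^2 - 3, -8·s·t + sin(t)]].
At the point, J = [[-4.0000, 8.2500], [2.0000, 11.158529]] (det J = -61.134116).
Solving J·Δ = −F gives Δ = (-0.9308, 0.7305).
Then the next iterate is (s, t)₁ = (0.5692, -0.2695).
Re-evaluating at (0.5692, -0.2695): F = (-4.470786, -3.864903), so ‖F‖₂ = 5.9098.

5.9098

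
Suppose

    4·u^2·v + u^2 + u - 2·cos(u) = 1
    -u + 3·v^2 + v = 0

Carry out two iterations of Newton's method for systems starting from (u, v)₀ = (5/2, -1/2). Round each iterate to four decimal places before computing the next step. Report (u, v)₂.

At (5/2, -1/2): F = (-3.147713, -2.2500).
Jacobian J = [[8·u·v + 2·u + 2·sin(u) + 1, 4·u^2], [-1, 6·v + 1]].
At the point, J = [[-2.803056, 25.0000], [-1.0000, -2.0000]] (det J = 30.606111).
Solving J·Δ = −F gives Δ = (-2.0436, -0.1032).
Then the next iterate is (u, v)₁ = (0.4564, -0.6032).
Round to (0.4564, -0.6032) and repeat: F = (-2.633177, 0.031951), J = [[0.591835, 0.833204], [-1.0000, -2.6192]].
Δ = (9.5828, -3.6465), so (u, v)₂ = (10.0392, -4.2497).

(10.0392, -4.2497)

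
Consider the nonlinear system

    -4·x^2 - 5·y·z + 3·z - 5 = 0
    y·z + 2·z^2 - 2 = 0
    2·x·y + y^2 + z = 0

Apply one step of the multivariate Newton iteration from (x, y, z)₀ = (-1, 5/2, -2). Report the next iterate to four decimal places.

At (-1, 5/2, -2): F = (10.0000, 1.0000, -0.7500).
Jacobian J = [[-8·x, -5·z, -5·y + 3], [0, z, y + 4·z], [2·y, 2·x + 2·y, 1]].
At the point, J = [[8.0000, 10.0000, -9.5000], [0.0000, -2.0000, -5.5000], [5.0000, 3.0000, 1.0000]] (det J = -254.0000).
Solving J·Δ = −F gives Δ = (0.6378, -0.9941, 0.5433).
Then the next iterate is (x, y, z)₁ = (-0.3622, 1.5059, -1.4567).

(-0.3622, 1.5059, -1.4567)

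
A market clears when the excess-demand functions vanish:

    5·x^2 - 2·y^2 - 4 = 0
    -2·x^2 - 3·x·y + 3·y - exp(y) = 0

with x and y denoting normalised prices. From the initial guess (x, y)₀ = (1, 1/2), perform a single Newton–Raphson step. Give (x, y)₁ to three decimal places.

At (1, 1/2): F = (0.500, -3.64872).
Jacobian J = [[10·x, -4·y], [-4·x - 3·y, -3·x - exp(y) + 3]].
At the point, J = [[10.000, -2.000], [-5.500, -1.64872]] (det J = -27.48721).
Solving J·Δ = −F gives Δ = (-0.295, -1.227).
Then the next iterate is (x, y)₁ = (0.705, -0.727).

(0.705, -0.727)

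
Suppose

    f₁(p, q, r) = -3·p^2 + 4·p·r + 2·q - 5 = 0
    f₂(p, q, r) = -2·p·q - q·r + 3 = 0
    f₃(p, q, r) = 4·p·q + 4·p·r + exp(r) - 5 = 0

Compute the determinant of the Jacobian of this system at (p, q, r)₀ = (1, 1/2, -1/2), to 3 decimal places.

32.491

J = [[-6·p + 4·r, 2, 4·p], [-2·q, -2·p - r, -q], [4·q + 4·r, 4·p, 4·p + exp(r)]].
At the point, J = [[-8.000, 2.000, 4.000], [-1.000, -1.500, -0.500], [0.000, 4.000, 4.60653]].
det J = 32.491.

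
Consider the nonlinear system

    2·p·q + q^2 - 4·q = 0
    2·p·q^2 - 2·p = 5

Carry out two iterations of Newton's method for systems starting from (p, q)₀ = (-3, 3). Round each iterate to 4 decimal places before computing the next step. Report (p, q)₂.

(-0.2028, 4.3008)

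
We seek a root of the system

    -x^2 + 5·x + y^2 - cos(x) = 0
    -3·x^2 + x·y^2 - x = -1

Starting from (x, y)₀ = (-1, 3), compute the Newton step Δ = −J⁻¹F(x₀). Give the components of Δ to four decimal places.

(0.3741, -0.7939)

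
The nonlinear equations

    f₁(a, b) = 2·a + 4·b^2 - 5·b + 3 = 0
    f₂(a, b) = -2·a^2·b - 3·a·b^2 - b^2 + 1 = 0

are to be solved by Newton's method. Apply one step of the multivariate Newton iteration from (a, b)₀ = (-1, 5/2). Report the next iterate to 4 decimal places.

At (-1, 5/2): F = (13.5000, 8.5000).
Jacobian J = [[2, 8·b - 5], [-4·a·b - 3·b^2, -2·a^2 - 6·a·b - 2·b]].
At the point, J = [[2.0000, 15.0000], [-8.7500, 8.0000]] (det J = 147.2500).
Solving J·Δ = −F gives Δ = (0.1324, -0.9177).
Then the next iterate is (a, b)₁ = (-0.8676, 1.5823).

(-0.8676, 1.5823)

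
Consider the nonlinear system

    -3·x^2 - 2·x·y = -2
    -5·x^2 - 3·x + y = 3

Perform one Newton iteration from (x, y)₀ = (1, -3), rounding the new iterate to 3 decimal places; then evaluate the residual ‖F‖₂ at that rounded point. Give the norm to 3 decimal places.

4.428

At (1, -3): F = (5.000, -14.000).
Jacobian J = [[-6·x - 2·y, -2·x], [-10·x - 3, 1]].
At the point, J = [[0.000, -2.000], [-13.000, 1.000]] (det J = -26.000).
Solving J·Δ = −F gives Δ = (-0.885, 2.500).
Then the next iterate is (x, y)₁ = (0.115, -0.500).
Re-evaluating at (0.115, -0.500): F = (2.07533, -3.91113), so ‖F‖₂ = 4.428.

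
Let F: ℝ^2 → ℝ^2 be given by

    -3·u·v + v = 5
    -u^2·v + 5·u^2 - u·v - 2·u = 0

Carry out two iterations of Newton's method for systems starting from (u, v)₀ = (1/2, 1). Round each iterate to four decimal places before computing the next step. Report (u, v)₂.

At (1/2, 1): F = (-5.5000, -0.5000).
Jacobian J = [[-3·v, -3·u + 1], [-2·u·v + 10·u - v - 2, -u^2 - u]].
At the point, J = [[-3.0000, -0.5000], [1.0000, -0.7500]] (det J = 2.7500).
Solving J·Δ = −F gives Δ = (-1.4091, -2.5455).
Then the next iterate is (u, v)₁ = (-0.9091, -1.5455).
Round to (-0.9091, -1.5455) and repeat: F = (-10.760542, 5.822798), J = [[4.6365, 3.7273], [-12.355528, 0.082637]].
Δ = (0.4865, 2.2817), so (u, v)₂ = (-0.4226, 0.7362).

(-0.4226, 0.7362)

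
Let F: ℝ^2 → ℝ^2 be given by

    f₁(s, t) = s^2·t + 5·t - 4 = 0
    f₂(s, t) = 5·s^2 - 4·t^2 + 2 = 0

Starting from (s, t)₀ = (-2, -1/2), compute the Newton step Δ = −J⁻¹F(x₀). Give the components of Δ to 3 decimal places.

At (-2, -1/2): F = (-8.500, 21.000).
Jacobian J = [[2·s·t, s^2 + 5], [10·s, -8·t]].
At the point, J = [[2.000, 9.000], [-20.000, 4.000]] (det J = 188.000).
Solving J·Δ = −F gives Δ = (1.186, 0.681).

(1.186, 0.681)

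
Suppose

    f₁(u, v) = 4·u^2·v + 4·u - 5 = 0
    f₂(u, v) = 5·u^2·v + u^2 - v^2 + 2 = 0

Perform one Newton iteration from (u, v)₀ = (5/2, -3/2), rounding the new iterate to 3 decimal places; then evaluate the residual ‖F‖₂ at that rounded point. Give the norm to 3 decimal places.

14.500

At (5/2, -3/2): F = (-32.500, -40.875).
Jacobian J = [[8·u·v + 4, 4·u^2], [10·u·v + 2·u, 5·u^2 - 2·v]].
At the point, J = [[-26.000, 25.000], [-32.500, 34.250]] (det J = -78.000).
Solving J·Δ = −F gives Δ = (-1.170, 0.083).
Then the next iterate is (u, v)₁ = (1.330, -1.417).
Re-evaluating at (1.330, -1.417): F = (-9.70613, -10.77165), so ‖F‖₂ = 14.500.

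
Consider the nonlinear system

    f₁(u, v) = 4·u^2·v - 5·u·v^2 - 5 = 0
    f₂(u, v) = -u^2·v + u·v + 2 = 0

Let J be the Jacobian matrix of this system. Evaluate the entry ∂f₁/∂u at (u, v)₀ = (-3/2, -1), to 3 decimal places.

7.000

∂f₁/∂u = 8·u·v - 5·v^2.
At (-3/2, -1) this is 7.000.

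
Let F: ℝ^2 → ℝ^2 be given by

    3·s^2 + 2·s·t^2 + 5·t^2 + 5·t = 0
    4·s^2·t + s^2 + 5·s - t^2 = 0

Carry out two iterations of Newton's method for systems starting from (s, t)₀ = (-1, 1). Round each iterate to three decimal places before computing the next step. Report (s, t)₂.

At (-1, 1): F = (11.000, -1.000).
Jacobian J = [[6·s + 2·t^2, 4·s·t + 10·t + 5], [8·s·t + 2·s + 5, 4·s^2 - 2·t]].
At the point, J = [[-4.000, 11.000], [-5.000, 2.000]] (det J = 47.000).
Solving J·Δ = −F gives Δ = (-0.702, -1.255).
Then the next iterate is (s, t)₁ = (-1.702, -0.255).
Round to (-1.702, -0.255) and repeat: F = (7.51919, -8.63296), J = [[-10.08195, 4.18604], [5.06808, 12.09722]].
Δ = (0.888, 0.342), so (s, t)₂ = (-0.814, 0.087).

(-0.814, 0.087)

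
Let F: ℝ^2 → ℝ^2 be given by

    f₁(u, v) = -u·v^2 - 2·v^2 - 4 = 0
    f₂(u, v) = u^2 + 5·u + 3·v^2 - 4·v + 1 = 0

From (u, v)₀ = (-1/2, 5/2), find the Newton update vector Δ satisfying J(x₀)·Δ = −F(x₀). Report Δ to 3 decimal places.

At (-1/2, 5/2): F = (-13.375, 7.500).
Jacobian J = [[-v^2, -2·u·v - 4·v], [2·u + 5, 6·v - 4]].
At the point, J = [[-6.250, -7.500], [4.000, 11.000]] (det J = -38.750).
Solving J·Δ = −F gives Δ = (-2.345, 0.171).

(-2.345, 0.171)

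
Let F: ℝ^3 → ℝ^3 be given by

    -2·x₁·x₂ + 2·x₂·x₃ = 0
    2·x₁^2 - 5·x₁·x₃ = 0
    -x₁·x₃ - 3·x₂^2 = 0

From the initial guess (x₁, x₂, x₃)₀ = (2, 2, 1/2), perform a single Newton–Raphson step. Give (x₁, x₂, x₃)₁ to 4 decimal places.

(1.0000, 1.0000, 0.2500)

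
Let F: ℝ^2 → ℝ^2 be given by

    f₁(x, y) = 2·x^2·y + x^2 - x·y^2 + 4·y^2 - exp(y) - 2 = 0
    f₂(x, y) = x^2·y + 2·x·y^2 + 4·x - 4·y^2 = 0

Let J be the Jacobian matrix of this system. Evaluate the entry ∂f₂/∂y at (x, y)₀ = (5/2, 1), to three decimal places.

8.250

∂f₂/∂y = x^2 + 4·x·y - 8·y.
At (5/2, 1) this is 8.250.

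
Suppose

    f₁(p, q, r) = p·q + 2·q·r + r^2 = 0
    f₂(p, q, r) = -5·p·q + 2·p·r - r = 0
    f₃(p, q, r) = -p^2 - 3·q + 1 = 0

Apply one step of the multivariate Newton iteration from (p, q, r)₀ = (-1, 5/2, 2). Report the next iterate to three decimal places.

(-2.273, -0.848, 2.192)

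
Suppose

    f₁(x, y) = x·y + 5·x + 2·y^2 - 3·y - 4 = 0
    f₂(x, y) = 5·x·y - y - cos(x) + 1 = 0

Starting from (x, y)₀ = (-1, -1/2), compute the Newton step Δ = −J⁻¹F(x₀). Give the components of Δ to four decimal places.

At (-1, -1/2): F = (-6.5000, 3.459698).
Jacobian J = [[y + 5, x + 4·y - 3], [5·y + sin(x), 5·x - 1]].
At the point, J = [[4.5000, -6.0000], [-3.341471, -6.0000]] (det J = -47.048826).
Solving J·Δ = −F gives Δ = (1.2701, -0.1307).

(1.2701, -0.1307)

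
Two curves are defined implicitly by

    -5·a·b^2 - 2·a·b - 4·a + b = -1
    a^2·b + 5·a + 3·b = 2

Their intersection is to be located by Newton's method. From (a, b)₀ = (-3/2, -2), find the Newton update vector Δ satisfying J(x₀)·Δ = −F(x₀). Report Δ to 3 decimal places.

(2.032, -0.448)

At (-3/2, -2): F = (29.000, -20.000).
Jacobian J = [[-5·b^2 - 2·b - 4, -10·a·b - 2·a + 1], [2·a·b + 5, a^2 + 3]].
At the point, J = [[-20.000, -26.000], [11.000, 5.250]] (det J = 181.000).
Solving J·Δ = −F gives Δ = (2.032, -0.448).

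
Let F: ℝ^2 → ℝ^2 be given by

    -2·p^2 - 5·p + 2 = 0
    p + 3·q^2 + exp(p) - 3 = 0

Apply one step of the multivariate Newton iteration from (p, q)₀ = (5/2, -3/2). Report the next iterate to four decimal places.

(0.9667, -1.6979)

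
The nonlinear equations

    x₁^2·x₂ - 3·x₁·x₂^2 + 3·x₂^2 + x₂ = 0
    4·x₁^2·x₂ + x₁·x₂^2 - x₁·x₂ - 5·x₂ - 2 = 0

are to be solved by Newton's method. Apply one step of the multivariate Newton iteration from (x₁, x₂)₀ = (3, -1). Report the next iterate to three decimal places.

At (3, -1): F = (-16.000, -27.000).
Jacobian J = [[2·x₁·x₂ - 3·x₂^2, x₁^2 - 6·x₁·x₂ + 6·x₂ + 1], [8·x₁·x₂ + x₂^2 - x₂, 4·x₁^2 + 2·x₁·x₂ - x₁ - 5]].
At the point, J = [[-9.000, 22.000], [-22.000, 22.000]] (det J = 286.000).
Solving J·Δ = −F gives Δ = (-0.846, 0.381).
Then the next iterate is (x₁, x₂)₁ = (2.154, -0.619).

(2.154, -0.619)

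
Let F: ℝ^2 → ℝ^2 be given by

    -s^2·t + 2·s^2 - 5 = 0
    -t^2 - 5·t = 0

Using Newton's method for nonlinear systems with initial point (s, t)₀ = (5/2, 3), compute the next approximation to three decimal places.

(2.977, 0.818)

At (5/2, 3): F = (-11.250, -24.000).
Jacobian J = [[-2·s·t + 4·s, -s^2], [0, -2·t - 5]].
At the point, J = [[-5.000, -6.250], [0.000, -11.000]] (det J = 55.000).
Solving J·Δ = −F gives Δ = (0.477, -2.182).
Then the next iterate is (s, t)₁ = (2.977, 0.818).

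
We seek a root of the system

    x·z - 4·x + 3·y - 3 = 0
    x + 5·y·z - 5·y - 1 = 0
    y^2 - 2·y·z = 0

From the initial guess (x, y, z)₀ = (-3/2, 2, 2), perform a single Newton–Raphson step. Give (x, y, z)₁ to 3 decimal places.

At (-3/2, 2, 2): F = (6.000, 7.500, -4.000).
Jacobian J = [[z - 4, 3, x], [1, 5·z - 5, 5·y], [0, 2·y - 2·z, -2·y]].
At the point, J = [[-2.000, 3.000, -1.500], [1.000, 5.000, 10.000], [0.000, 0.000, -4.000]] (det J = 52.000).
Solving J·Δ = −F gives Δ = (3.462, -0.192, -1.000).
Then the next iterate is (x, y, z)₁ = (1.962, 1.808, 1.000).

(1.962, 1.808, 1.000)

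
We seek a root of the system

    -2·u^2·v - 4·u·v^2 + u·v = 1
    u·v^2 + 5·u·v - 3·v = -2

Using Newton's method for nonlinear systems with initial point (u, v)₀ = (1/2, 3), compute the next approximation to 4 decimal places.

At (1/2, 3): F = (-19.0000, 5.0000).
Jacobian J = [[-4·u·v - 4·v^2 + v, -2·u^2 - 8·u·v + u], [v^2 + 5·v, 2·u·v + 5·u - 3]].
At the point, J = [[-39.0000, -12.0000], [24.0000, 2.5000]] (det J = 190.5000).
Solving J·Δ = −F gives Δ = (-0.0656, -1.3701).
Then the next iterate is (u, v)₁ = (0.4344, 1.6299).

(0.4344, 1.6299)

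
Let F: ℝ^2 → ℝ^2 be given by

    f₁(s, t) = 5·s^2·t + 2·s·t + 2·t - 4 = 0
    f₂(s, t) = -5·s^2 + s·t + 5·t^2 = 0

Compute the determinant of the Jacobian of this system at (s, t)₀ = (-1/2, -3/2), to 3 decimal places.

-77.625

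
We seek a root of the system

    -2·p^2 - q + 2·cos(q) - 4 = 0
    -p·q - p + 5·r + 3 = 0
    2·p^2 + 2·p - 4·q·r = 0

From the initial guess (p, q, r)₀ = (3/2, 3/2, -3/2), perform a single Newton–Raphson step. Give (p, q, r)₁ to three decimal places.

(-0.616, 2.448, -0.624)

At (3/2, 3/2, -3/2): F = (-9.85853, -8.250, 16.500).
Jacobian J = [[-4·p, -2·sin(q) - 1, 0], [-q - 1, -p, 5], [4·p + 2, -4·r, -4·q]].
At the point, J = [[-6.000, -2.99499, 0.000], [-2.500, -1.500, 5.000], [8.000, 6.000, -6.000]] (det J = 51.12525).
Solving J·Δ = −F gives Δ = (-2.116, 0.948, 0.876).
Then the next iterate is (p, q, r)₁ = (-0.616, 2.448, -0.624).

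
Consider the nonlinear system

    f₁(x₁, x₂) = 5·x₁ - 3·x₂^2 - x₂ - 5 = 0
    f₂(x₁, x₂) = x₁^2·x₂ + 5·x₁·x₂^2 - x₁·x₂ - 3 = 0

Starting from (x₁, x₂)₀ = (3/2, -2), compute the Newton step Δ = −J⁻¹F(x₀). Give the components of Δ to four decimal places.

(-0.1897, 0.7680)

At (3/2, -2): F = (-7.5000, 25.5000).
Jacobian J = [[5, -6·x₂ - 1], [2·x₁·x₂ + 5·x₂^2 - x₂, x₁^2 + 10·x₁·x₂ - x₁]].
At the point, J = [[5.0000, 11.0000], [16.0000, -29.2500]] (det J = -322.2500).
Solving J·Δ = −F gives Δ = (-0.1897, 0.7680).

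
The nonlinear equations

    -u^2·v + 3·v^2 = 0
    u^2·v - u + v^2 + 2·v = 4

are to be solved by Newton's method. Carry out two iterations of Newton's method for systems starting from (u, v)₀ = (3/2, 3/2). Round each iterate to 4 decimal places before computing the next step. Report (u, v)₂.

At (3/2, 3/2): F = (3.3750, 3.1250).
Jacobian J = [[-2·u·v, -u^2 + 6·v], [2·u·v - 1, u^2 + 2·v + 2]].
At the point, J = [[-4.5000, 6.7500], [3.5000, 7.2500]] (det J = -56.2500).
Solving J·Δ = −F gives Δ = (0.0600, -0.4600).
Then the next iterate is (u, v)₁ = (1.5600, 1.0400).
Round to (1.5600, 1.0400) and repeat: F = (0.713856, 0.132544), J = [[-3.2448, 3.8064], [2.2448, 6.5136]].
Δ = (0.1397, -0.0685), so (u, v)₂ = (1.6997, 0.9715).

(1.6997, 0.9715)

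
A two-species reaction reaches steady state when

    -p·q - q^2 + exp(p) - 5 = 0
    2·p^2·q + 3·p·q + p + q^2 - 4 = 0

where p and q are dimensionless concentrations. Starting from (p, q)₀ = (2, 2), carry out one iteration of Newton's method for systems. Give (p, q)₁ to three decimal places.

(1.664, 0.763)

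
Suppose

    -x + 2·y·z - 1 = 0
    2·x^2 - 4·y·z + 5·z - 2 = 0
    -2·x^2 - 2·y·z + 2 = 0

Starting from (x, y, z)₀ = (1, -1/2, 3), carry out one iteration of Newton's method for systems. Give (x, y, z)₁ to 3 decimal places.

(0.600, -0.073, 0.960)

At (1, -1/2, 3): F = (-5.000, 21.000, 3.000).
Jacobian J = [[-1, 2·z, 2·y], [4·x, -4·z, -4·y + 5], [-4·x, -2·z, -2·y]].
At the point, J = [[-1.000, 6.000, -1.000], [4.000, -12.000, 7.000], [-4.000, -6.000, 1.000]] (det J = -150.000).
Solving J·Δ = −F gives Δ = (-0.400, 0.427, -2.040).
Then the next iterate is (x, y, z)₁ = (0.600, -0.073, 0.960).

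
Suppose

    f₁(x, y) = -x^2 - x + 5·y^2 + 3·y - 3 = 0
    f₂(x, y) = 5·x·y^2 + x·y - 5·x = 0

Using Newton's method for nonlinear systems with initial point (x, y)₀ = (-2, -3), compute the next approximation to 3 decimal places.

(-1.829, -1.833)

At (-2, -3): F = (31.000, -74.000).
Jacobian J = [[-2·x - 1, 10·y + 3], [5·y^2 + y - 5, 10·x·y + x]].
At the point, J = [[3.000, -27.000], [37.000, 58.000]] (det J = 1173.000).
Solving J·Δ = −F gives Δ = (0.171, 1.167).
Then the next iterate is (x, y)₁ = (-1.829, -1.833).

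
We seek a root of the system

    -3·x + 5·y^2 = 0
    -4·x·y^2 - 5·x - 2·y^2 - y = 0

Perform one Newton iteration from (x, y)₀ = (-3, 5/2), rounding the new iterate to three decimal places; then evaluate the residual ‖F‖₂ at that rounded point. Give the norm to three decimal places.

At (-3, 5/2): F = (40.250, 75.000).
Jacobian J = [[-3, 10·y], [-4·y^2 - 5, -8·x·y - 4·y - 1]].
At the point, J = [[-3.000, 25.000], [-30.000, 49.000]] (det J = 603.000).
Solving J·Δ = −F gives Δ = (-0.161, -1.629).
Then the next iterate is (x, y)₁ = (-3.161, 0.871).
Re-evaluating at (-3.161, 0.871): F = (13.27621, 23.00897), so ‖F‖₂ = 26.564.

26.564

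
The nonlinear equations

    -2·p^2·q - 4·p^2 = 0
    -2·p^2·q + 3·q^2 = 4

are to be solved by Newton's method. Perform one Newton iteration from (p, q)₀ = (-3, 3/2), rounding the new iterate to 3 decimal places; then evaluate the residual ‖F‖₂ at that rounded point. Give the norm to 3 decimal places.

33.473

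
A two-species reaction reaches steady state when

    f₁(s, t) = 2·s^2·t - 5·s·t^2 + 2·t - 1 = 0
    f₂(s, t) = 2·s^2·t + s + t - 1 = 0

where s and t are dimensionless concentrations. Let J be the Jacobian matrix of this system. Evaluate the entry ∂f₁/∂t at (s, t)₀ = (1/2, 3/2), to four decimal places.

-5.0000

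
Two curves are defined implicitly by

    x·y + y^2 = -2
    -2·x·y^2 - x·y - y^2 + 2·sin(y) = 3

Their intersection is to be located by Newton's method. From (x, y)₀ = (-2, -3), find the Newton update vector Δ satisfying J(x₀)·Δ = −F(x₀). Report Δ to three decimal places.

(-2.481, 3.056)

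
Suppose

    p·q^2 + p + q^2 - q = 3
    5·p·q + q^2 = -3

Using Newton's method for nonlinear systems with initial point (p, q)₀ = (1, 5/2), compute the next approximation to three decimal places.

(-1.894, 3.942)

At (1, 5/2): F = (8.000, 21.750).
Jacobian J = [[q^2 + 1, 2·p·q + 2·q - 1], [5·q, 5·p + 2·q]].
At the point, J = [[7.250, 9.000], [12.500, 10.000]] (det J = -40.000).
Solving J·Δ = −F gives Δ = (-2.894, 1.442).
Then the next iterate is (p, q)₁ = (-1.894, 3.942).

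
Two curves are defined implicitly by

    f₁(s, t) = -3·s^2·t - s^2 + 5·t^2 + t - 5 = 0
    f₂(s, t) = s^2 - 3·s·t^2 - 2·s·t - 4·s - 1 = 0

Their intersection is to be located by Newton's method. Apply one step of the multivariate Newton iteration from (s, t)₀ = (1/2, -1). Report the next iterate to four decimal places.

(-0.4339, -1.2429)

At (1/2, -1): F = (-0.5000, -3.2500).
Jacobian J = [[-6·s·t - 2·s, -3·s^2 + 10·t + 1], [2·s - 3·t^2 - 2·t - 4, -6·s·t - 2·s]].
At the point, J = [[2.0000, -9.7500], [-4.0000, 2.0000]] (det J = -35.0000).
Solving J·Δ = −F gives Δ = (-0.9339, -0.2429).
Then the next iterate is (s, t)₁ = (-0.4339, -1.2429).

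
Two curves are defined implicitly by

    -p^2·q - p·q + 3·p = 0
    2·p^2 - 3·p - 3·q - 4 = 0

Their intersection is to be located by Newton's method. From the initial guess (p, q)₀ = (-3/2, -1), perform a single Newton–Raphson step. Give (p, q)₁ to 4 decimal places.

At (-3/2, -1): F = (-3.7500, 8.0000).
Jacobian J = [[-2·p·q - q + 3, -p^2 - p], [4·p - 3, -3]].
At the point, J = [[1.0000, -0.7500], [-9.0000, -3.0000]] (det J = -9.7500).
Solving J·Δ = −F gives Δ = (1.7692, -2.6410).
Then the next iterate is (p, q)₁ = (0.2692, -3.6410).

(0.2692, -3.6410)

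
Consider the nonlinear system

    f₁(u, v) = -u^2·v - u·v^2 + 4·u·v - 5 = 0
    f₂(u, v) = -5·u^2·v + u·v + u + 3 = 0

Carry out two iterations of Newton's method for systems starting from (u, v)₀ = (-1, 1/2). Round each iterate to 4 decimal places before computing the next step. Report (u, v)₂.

(-3.7331, -2.2668)

At (-1, 1/2): F = (-7.2500, -1.0000).
Jacobian J = [[-2·u·v - v^2 + 4·v, -u^2 - 2·u·v + 4·u], [-10·u·v + v + 1, -5·u^2 + u]].
At the point, J = [[2.7500, -4.0000], [6.5000, -6.0000]] (det J = 9.5000).
Solving J·Δ = −F gives Δ = (-4.1579, -4.6711).
Then the next iterate is (u, v)₁ = (-5.1579, -4.1711).
Round to (-5.1579, -4.1711) and repeat: F = (281.761661, 574.194529), J = [[-77.110709, -90.263766], [-218.312267, -138.177562]].
Δ = (1.4248, 1.9043), so (u, v)₂ = (-3.7331, -2.2668).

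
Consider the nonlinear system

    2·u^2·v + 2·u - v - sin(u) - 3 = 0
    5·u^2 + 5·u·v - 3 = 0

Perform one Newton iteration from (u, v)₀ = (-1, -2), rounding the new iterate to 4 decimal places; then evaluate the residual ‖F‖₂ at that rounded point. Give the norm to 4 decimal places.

1.8288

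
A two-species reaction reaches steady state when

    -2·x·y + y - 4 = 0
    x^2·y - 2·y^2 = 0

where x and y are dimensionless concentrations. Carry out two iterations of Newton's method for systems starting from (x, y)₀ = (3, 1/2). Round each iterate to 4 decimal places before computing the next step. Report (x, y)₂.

At (3, 1/2): F = (-6.5000, 4.0000).
Jacobian J = [[-2·y, -2·x + 1], [2·x·y, x^2 - 4·y]].
At the point, J = [[-1.0000, -5.0000], [3.0000, 7.0000]] (det J = 8.0000).
Solving J·Δ = −F gives Δ = (3.1875, -1.9375).
Then the next iterate is (x, y)₁ = (6.1875, -1.4375).
Round to (6.1875, -1.4375) and repeat: F = (12.351562, -59.167725), J = [[2.8750, -11.3750], [-17.789062, 44.035156]].
Δ = (-1.7047, 0.6550), so (x, y)₂ = (4.4828, -0.7825).

(4.4828, -0.7825)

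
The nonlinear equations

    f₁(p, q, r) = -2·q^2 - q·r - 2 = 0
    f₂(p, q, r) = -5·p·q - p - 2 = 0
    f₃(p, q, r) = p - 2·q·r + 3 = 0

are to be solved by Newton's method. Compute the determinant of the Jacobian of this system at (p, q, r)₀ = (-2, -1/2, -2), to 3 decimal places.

-8.000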